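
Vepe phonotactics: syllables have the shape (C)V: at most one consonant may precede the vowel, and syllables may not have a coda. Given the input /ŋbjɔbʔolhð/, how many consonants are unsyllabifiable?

6

The consonants /ŋ/, /b/, /b/, /l/, /h/, /ð/ cannot be parsed into a legal (C)V syllable (no codas are permitted; onsets are limited to one consonant).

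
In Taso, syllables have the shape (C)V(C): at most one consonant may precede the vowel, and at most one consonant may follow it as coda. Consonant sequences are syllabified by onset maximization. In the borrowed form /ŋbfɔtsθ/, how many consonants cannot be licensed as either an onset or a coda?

Syllabifying with onset maximization leaves /ŋ/, /b/, /s/, /θ/ stranded (at most one coda consonant is licensed; onsets are limited to one consonant).

4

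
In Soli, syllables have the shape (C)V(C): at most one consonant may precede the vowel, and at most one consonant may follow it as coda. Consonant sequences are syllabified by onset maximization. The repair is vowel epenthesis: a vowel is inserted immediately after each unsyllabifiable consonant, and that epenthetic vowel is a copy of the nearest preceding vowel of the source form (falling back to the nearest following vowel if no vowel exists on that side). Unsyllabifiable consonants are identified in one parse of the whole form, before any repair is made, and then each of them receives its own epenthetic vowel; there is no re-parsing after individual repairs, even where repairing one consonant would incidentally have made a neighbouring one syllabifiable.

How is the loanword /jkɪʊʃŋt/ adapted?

jɪkɪʊʃŋʊtʊ

Under (C)V(C), the unsyllabifiable consonants are /j/, /ŋ/, /t/ (at most one coda consonant is licensed; onsets are limited to one consonant).
Inserting the epenthetic vowel yields /j/ → /jɪ/, /ŋ/ → /ŋʊ/, /t/ → /tʊ/.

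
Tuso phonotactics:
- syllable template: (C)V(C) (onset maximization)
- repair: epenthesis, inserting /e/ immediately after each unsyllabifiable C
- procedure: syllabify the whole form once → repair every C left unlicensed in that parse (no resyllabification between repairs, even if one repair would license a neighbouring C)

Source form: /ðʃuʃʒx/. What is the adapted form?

ðeʃuʃʒexe

Under (C)V(C), the unsyllabifiable consonants are /ð/, /ʒ/, /x/ (at most one coda consonant is licensed; onsets are limited to one consonant).
Inserting the epenthetic vowel yields /ð/ → /ðe/, /ʒ/ → /ʒe/, /x/ → /xe/.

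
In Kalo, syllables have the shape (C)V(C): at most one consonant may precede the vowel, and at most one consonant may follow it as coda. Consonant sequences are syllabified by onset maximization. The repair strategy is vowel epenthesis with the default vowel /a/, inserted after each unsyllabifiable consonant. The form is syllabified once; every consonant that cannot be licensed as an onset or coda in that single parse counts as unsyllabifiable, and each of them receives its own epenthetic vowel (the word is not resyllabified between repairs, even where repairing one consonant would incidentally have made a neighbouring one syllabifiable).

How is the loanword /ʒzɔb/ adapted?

ʒazɔb

Syllabifying with onset maximization leaves /ʒ/ stranded (at most one coda consonant is licensed; onsets are limited to one consonant).
Each unlicensed consonant becomes the onset of a new syllable: /ʒ/ → /ʒa/.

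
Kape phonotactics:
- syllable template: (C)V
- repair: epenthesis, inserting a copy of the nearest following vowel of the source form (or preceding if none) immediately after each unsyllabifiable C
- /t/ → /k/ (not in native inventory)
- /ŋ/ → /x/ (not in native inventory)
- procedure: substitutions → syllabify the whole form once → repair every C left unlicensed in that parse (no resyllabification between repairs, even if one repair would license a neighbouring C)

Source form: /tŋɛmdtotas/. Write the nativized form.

kɛxɛmodokokasa

Substitution: /t/ → /k/, /ŋ/ → /x/, giving /kxɛmdkokas/.
The consonants /k/, /m/, /d/, /s/ cannot be parsed into a legal (C)V syllable (no codas are permitted; onsets are limited to one consonant).
Inserting the epenthetic vowel yields /k/ → /kɛ/, /m/ → /mo/, /d/ → /do/, /s/ → /sa/.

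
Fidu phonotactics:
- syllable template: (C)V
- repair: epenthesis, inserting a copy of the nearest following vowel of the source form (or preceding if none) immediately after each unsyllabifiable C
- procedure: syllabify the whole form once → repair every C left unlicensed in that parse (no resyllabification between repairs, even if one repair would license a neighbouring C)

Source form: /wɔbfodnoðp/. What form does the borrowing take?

Under (C)V, the unsyllabifiable consonants are /b/, /d/, /ð/, /p/ (no codas are permitted; onsets are limited to one consonant).
Inserting the epenthetic vowel yields /b/ → /bo/, /d/ → /do/, /ð/ → /ðo/, /p/ → /po/.

wɔbofodonoðopo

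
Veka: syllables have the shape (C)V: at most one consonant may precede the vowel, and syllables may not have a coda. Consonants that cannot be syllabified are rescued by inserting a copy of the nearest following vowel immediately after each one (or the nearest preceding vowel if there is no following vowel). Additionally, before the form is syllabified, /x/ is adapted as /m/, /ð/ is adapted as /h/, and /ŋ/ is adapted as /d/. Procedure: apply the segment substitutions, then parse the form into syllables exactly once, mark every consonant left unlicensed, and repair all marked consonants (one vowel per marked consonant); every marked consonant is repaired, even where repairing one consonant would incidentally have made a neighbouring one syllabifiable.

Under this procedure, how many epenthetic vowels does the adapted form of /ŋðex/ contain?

After substitution the input is /dhem/.
The unsyllabifiable consonants are /d/, /m/; each receives one epenthetic vowel.

2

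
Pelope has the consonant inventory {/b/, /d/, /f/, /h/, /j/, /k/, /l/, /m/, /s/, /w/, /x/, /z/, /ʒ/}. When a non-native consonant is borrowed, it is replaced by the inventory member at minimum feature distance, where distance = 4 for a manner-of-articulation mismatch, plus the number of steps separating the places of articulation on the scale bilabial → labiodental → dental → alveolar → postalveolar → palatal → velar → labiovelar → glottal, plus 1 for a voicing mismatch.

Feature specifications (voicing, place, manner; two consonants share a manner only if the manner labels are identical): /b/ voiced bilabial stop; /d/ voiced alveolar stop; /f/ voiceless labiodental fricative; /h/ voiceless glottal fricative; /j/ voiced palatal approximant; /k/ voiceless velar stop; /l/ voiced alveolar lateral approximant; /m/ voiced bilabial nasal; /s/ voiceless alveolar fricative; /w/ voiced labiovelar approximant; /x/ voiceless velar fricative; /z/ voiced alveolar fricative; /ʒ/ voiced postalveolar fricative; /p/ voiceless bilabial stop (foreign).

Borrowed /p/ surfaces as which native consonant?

b

/b/ is closest: same manner (stop), place distance 0 (bilabial→bilabial), voicing differs (+1); total 1. Next closest is /d/ at distance 4.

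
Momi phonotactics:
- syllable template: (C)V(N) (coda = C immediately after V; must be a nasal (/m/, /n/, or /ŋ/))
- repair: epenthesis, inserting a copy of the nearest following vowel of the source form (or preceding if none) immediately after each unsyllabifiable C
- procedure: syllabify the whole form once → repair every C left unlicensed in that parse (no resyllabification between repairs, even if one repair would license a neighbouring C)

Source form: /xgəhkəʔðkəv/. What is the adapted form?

xəgəhəkəʔəðəkəvə

Under (C)V(N), the unsyllabifiable consonants are /x/, /h/, /ʔ/, /ð/, /v/ (only a nasal (/m/, /n/, or /ŋ/) is licensed in coda position; onsets are limited to one consonant).
Inserting the epenthetic vowel yields /x/ → /xə/, /h/ → /hə/, /ʔ/ → /ʔə/, /ð/ → /ðə/, /v/ → /və/.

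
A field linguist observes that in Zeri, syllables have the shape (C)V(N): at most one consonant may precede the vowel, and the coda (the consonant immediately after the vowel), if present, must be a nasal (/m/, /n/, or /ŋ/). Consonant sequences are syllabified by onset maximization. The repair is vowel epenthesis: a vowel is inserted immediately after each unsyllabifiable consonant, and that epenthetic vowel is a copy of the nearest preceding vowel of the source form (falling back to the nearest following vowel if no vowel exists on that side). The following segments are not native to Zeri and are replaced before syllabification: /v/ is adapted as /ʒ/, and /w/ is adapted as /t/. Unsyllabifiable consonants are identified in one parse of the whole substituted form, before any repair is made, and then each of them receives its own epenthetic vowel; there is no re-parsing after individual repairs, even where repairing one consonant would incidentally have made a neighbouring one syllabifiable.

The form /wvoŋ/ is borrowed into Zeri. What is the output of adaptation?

Substitution: /w/ → /t/, /v/ → /ʒ/, giving /tʒoŋ/.
The consonants /t/ cannot be parsed into a legal (C)V(N) syllable (only a nasal (/m/, /n/, or /ŋ/) is licensed in coda position; onsets are limited to one consonant).
Epenthesis after each stranded consonant: /t/ → /to/.

toʒoŋ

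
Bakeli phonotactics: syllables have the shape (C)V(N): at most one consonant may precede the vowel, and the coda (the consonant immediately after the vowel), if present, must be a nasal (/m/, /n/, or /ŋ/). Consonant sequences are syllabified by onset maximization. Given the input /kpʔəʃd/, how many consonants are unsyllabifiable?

4

The consonants /k/, /p/, /ʃ/, /d/ cannot be parsed into a legal (C)V(N) syllable (only a nasal (/m/, /n/, or /ŋ/) is licensed in coda position; onsets are limited to one consonant).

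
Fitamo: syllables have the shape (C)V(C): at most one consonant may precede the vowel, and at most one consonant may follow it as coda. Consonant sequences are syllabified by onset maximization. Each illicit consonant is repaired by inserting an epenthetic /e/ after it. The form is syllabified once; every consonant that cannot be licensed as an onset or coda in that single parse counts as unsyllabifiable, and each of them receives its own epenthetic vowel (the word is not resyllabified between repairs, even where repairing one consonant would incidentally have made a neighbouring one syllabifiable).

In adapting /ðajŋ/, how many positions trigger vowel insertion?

The unsyllabifiable consonants are /ŋ/; each receives one epenthetic vowel.

1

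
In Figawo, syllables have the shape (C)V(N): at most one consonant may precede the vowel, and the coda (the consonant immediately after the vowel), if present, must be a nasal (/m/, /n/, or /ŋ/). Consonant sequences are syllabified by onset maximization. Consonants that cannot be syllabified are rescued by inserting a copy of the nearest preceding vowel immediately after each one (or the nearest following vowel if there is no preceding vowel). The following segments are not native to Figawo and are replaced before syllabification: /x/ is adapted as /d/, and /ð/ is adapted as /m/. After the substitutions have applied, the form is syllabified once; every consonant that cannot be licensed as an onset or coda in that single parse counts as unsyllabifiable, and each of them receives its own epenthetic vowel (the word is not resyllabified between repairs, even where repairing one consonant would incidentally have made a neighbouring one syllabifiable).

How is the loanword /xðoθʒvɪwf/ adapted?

domoθoʒovɪwɪfɪ

Substitution: /x/ → /d/, /ð/ → /m/, giving /dmoθʒvɪwf/.
Syllabifying with onset maximization leaves /d/, /θ/, /ʒ/, /w/, /f/ stranded (only a nasal (/m/, /n/, or /ŋ/) is licensed in coda position; onsets are limited to one consonant).
Inserting the epenthetic vowel yields /d/ → /do/, /θ/ → /θo/, /ʒ/ → /ʒo/, /w/ → /wɪ/, /f/ → /fɪ/.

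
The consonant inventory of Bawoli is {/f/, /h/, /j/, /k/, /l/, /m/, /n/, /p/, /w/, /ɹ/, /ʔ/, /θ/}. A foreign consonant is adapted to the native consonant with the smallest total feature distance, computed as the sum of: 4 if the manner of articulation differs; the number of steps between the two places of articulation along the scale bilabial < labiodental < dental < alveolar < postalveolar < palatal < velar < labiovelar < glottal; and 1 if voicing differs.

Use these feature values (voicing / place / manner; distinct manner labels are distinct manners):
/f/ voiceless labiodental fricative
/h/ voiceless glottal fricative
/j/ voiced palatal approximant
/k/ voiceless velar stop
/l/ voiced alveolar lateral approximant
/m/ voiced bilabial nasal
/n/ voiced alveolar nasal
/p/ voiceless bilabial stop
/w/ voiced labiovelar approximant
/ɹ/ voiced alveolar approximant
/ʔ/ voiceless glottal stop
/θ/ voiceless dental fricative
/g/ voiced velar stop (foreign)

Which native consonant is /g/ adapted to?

/k/ is closest: same manner (stop), place distance 0 (velar→velar), voicing differs (+1); total 1. Next closest is /ʔ/ at distance 3.

k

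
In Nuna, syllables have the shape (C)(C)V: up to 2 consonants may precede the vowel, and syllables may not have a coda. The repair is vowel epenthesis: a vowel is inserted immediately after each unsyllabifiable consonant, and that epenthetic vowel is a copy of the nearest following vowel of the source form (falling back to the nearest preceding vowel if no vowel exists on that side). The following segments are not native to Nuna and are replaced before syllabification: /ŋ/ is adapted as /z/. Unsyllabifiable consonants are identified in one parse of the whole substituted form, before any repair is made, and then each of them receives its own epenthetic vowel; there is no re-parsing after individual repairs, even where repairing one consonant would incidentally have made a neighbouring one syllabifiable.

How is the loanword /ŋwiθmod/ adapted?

Substitution: /ŋ/ → /z/, giving /zwiθmod/.
The consonants /d/ cannot be parsed into a legal (C)(C)V syllable (no codas are permitted; onsets may contain at most 2 consonants).
Epenthesis after each stranded consonant: /d/ → /do/.

zwiθmodo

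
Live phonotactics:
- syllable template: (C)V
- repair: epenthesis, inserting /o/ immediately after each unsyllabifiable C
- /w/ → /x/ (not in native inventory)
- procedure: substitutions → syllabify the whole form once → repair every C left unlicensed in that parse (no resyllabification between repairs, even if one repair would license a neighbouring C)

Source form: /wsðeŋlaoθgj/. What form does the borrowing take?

xosoðeŋolaoθogojo

Substitution: /w/ → /x/, giving /xsðeŋlaoθgj/.
The consonants /x/, /s/, /ŋ/, /θ/, /g/, /j/ cannot be parsed into a legal (C)V syllable (no codas are permitted; onsets are limited to one consonant).
Epenthesis after each stranded consonant: /x/ → /xo/, /s/ → /so/, /ŋ/ → /ŋo/, /θ/ → /θo/, /g/ → /go/, /j/ → /jo/.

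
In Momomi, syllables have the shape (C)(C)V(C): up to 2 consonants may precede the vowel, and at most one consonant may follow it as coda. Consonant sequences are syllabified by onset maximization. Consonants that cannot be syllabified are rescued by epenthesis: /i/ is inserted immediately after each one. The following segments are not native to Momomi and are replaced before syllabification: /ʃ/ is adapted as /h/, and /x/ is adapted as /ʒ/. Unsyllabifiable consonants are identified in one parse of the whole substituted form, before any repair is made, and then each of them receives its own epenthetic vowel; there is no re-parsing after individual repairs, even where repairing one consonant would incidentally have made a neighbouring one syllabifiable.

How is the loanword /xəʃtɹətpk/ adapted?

Substitution: /x/ → /ʒ/, /ʃ/ → /h/, giving /ʒəhtɹətpk/.
The consonants /p/, /k/ cannot be parsed into a legal (C)(C)V(C) syllable (at most one coda consonant is licensed; onsets may contain at most 2 consonants).
Epenthesis after each stranded consonant: /p/ → /pi/, /k/ → /ki/.

ʒəhtɹətpiki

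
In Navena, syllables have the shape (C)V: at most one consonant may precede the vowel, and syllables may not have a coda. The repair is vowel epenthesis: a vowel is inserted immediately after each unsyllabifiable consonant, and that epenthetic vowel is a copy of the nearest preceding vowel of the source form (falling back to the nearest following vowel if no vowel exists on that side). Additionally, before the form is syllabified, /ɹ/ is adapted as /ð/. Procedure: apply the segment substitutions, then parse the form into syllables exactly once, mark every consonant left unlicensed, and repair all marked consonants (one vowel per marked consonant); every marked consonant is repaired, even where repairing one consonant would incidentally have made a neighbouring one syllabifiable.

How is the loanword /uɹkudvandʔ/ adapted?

Substitution: /ɹ/ → /ð/, giving /uðkudvandʔ/.
Under (C)V, the unsyllabifiable consonants are /ð/, /d/, /n/, /d/, /ʔ/ (no codas are permitted; onsets are limited to one consonant).
Inserting the epenthetic vowel yields /ð/ → /ðu/, /d/ → /du/, /n/ → /na/, /d/ → /da/, /ʔ/ → /ʔa/.

uðukuduvanadaʔa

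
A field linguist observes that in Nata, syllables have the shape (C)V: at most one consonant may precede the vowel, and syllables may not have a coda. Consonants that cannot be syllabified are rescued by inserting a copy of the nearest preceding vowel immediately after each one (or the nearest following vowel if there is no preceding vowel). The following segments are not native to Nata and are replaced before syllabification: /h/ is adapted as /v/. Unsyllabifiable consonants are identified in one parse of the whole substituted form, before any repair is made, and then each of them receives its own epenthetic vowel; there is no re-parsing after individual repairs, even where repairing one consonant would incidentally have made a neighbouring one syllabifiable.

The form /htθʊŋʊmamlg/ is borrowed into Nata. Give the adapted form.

vʊtʊθʊŋʊmamalaga

Substitution: /h/ → /v/, giving /vtθʊŋʊmamlg/.
The consonants /v/, /t/, /m/, /l/, /g/ cannot be parsed into a legal (C)V syllable (no codas are permitted; onsets are limited to one consonant).
Inserting the epenthetic vowel yields /v/ → /vʊ/, /t/ → /tʊ/, /m/ → /ma/, /l/ → /la/, /g/ → /ga/.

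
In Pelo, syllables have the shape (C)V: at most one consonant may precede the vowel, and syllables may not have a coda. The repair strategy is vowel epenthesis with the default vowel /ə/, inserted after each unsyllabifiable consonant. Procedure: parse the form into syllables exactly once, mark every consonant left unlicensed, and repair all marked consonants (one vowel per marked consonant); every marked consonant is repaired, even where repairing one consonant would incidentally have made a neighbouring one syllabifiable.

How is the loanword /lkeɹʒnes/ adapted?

ləkeɹəʒənesə

Under (C)V, the unsyllabifiable consonants are /l/, /ɹ/, /ʒ/, /s/ (no codas are permitted; onsets are limited to one consonant).
Each unlicensed consonant becomes the onset of a new syllable: /l/ → /lə/, /ɹ/ → /ɹə/, /ʒ/ → /ʒə/, /s/ → /sə/.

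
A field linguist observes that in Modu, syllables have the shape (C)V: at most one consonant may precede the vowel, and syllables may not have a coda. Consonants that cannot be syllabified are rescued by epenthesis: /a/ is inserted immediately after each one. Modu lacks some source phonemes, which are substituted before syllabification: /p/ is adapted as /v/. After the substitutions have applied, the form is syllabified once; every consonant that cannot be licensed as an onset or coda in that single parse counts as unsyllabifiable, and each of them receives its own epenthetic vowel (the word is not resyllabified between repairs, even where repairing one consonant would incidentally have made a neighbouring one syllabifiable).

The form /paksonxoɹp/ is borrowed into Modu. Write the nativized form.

Substitution: /p/ → /v/, giving /vaksonxoɹv/.
Syllabifying with onset maximization leaves /k/, /n/, /ɹ/, /v/ stranded (no codas are permitted; onsets are limited to one consonant).
Inserting the epenthetic vowel yields /k/ → /ka/, /n/ → /na/, /ɹ/ → /ɹa/, /v/ → /va/.

vakasonaxoɹava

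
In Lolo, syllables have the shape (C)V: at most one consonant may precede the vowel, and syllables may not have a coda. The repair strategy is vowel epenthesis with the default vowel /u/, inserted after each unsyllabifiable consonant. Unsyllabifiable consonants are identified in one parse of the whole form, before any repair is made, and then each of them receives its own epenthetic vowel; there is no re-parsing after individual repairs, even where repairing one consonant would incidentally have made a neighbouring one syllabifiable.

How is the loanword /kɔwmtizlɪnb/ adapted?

Under (C)V, the unsyllabifiable consonants are /w/, /m/, /z/, /n/, /b/ (no codas are permitted; onsets are limited to one consonant).
Epenthesis after each stranded consonant: /w/ → /wu/, /m/ → /mu/, /z/ → /zu/, /n/ → /nu/, /b/ → /bu/.

kɔwumutizulɪnubu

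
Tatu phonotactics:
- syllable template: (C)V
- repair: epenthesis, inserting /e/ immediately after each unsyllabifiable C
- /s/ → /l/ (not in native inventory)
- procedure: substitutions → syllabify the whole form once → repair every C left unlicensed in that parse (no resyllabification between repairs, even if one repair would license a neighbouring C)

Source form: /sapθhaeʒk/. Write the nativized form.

Substitution: /s/ → /l/, giving /lapθhaeʒk/.
The consonants /p/, /θ/, /ʒ/, /k/ cannot be parsed into a legal (C)V syllable (no codas are permitted; onsets are limited to one consonant).
Each unlicensed consonant becomes the onset of a new syllable: /p/ → /pe/, /θ/ → /θe/, /ʒ/ → /ʒe/, /k/ → /ke/.

lapeθehaeʒeke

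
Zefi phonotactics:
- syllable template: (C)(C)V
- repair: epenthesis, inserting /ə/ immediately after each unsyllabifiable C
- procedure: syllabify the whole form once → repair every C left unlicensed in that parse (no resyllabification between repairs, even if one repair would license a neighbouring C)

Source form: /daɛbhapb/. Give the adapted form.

daɛbhapəbə

The consonants /p/, /b/ cannot be parsed into a legal (C)(C)V syllable (no codas are permitted; onsets may contain at most 2 consonants).
Inserting the epenthetic vowel yields /p/ → /pə/, /b/ → /bə/.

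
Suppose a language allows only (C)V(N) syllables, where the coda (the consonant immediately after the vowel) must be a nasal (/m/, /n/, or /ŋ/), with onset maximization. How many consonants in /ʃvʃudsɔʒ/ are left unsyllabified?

4

Syllabifying with onset maximization leaves /ʃ/, /v/, /d/, /ʒ/ stranded (only a nasal (/m/, /n/, or /ŋ/) is licensed in coda position; onsets are limited to one consonant).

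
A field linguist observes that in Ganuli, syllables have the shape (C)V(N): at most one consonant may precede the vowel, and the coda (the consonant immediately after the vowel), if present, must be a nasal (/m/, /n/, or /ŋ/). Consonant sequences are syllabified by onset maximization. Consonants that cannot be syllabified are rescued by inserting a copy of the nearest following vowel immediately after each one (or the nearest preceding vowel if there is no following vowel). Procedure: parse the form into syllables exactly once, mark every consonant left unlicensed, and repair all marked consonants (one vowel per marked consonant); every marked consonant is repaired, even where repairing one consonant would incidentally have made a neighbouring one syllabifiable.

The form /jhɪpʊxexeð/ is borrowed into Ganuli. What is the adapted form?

The consonants /j/, /ð/ cannot be parsed into a legal (C)V(N) syllable (only a nasal (/m/, /n/, or /ŋ/) is licensed in coda position; onsets are limited to one consonant).
Epenthesis after each stranded consonant: /j/ → /jɪ/, /ð/ → /ðe/.

jɪhɪpʊxexeðe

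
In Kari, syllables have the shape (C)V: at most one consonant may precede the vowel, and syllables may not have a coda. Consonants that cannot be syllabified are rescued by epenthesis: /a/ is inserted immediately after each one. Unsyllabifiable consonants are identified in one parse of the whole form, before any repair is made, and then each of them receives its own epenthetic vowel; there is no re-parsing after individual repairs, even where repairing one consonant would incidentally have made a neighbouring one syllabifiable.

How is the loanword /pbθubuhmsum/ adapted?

Syllabifying with onset maximization leaves /p/, /b/, /h/, /m/, /m/ stranded (no codas are permitted; onsets are limited to one consonant).
Each unlicensed consonant becomes the onset of a new syllable: /p/ → /pa/, /b/ → /ba/, /h/ → /ha/, /m/ → /ma/, /m/ → /ma/.

pabaθubuhamasuma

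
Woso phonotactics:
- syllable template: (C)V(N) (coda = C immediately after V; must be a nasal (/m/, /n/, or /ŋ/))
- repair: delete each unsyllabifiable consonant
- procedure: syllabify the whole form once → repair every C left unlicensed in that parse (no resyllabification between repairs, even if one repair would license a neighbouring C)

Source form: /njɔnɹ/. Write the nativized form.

jɔn

Syllabifying with onset maximization leaves /n/, /ɹ/ stranded (only a nasal (/m/, /n/, or /ŋ/) is licensed in coda position; onsets are limited to one consonant).
Each unlicensed consonant is deleted: /n/, /ɹ/.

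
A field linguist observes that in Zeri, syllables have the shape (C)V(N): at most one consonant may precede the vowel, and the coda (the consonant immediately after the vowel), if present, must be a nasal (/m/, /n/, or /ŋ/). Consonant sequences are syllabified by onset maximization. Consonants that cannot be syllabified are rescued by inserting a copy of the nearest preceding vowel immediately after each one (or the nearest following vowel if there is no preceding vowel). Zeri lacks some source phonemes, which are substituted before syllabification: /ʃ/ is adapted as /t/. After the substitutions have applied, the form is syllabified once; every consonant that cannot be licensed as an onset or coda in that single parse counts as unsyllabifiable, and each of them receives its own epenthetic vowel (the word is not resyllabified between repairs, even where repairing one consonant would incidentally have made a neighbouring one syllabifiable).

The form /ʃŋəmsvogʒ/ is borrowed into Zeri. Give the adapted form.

təŋəmsəvogoʒo

Substitution: /ʃ/ → /t/, giving /tŋəmsvogʒ/.
The consonants /t/, /s/, /g/, /ʒ/ cannot be parsed into a legal (C)V(N) syllable (only a nasal (/m/, /n/, or /ŋ/) is licensed in coda position; onsets are limited to one consonant).
Each unlicensed consonant becomes the onset of a new syllable: /t/ → /tə/, /s/ → /sə/, /g/ → /go/, /ʒ/ → /ʒo/.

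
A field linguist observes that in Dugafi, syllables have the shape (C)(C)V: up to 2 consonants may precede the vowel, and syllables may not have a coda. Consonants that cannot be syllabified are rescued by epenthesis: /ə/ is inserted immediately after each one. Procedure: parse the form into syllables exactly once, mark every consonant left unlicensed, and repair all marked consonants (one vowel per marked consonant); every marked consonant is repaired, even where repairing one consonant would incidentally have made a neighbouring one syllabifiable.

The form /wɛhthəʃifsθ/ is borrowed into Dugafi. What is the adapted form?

Syllabifying with onset maximization leaves /h/, /f/, /s/, /θ/ stranded (no codas are permitted; onsets may contain at most 2 consonants).
Each unlicensed consonant becomes the onset of a new syllable: /h/ → /hə/, /f/ → /fə/, /s/ → /sə/, /θ/ → /θə/.

wɛhəthəʃifəsəθə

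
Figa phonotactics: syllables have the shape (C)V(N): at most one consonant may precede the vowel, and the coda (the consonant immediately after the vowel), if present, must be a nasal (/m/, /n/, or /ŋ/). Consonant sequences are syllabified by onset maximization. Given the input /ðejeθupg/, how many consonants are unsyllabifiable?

Syllabifying with onset maximization leaves /p/, /g/ stranded (only a nasal (/m/, /n/, or /ŋ/) is licensed in coda position; onsets are limited to one consonant).

2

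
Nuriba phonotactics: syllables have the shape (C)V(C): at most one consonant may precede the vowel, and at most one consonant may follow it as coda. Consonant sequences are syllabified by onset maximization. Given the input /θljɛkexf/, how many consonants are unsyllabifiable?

The consonants /θ/, /l/, /f/ cannot be parsed into a legal (C)V(C) syllable (at most one coda consonant is licensed; onsets are limited to one consonant).

3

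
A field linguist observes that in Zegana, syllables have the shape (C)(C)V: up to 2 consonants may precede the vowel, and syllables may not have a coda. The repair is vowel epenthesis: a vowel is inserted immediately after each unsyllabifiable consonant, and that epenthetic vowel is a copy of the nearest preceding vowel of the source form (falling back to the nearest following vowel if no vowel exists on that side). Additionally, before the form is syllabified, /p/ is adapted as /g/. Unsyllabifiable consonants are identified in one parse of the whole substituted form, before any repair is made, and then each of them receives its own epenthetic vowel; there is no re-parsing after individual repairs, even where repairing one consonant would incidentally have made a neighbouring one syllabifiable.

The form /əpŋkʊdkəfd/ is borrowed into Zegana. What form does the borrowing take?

əgəŋkʊdkəfədə

Substitution: /p/ → /g/, giving /əgŋkʊdkəfd/.
The consonants /g/, /f/, /d/ cannot be parsed into a legal (C)(C)V syllable (no codas are permitted; onsets may contain at most 2 consonants).
Inserting the epenthetic vowel yields /g/ → /gə/, /f/ → /fə/, /d/ → /də/.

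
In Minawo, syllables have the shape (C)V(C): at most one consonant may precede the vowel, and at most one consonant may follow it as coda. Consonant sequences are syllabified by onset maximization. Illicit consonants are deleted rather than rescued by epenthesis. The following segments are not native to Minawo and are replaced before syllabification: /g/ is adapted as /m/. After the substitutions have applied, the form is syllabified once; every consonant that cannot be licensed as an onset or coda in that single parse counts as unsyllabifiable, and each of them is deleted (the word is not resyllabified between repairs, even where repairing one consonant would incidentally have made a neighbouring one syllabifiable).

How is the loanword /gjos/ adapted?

Substitution: /g/ → /m/, giving /mjos/.
The consonants /m/ cannot be parsed into a legal (C)V(C) syllable (at most one coda consonant is licensed; onsets are limited to one consonant).
Deletion applies to /m/.

jos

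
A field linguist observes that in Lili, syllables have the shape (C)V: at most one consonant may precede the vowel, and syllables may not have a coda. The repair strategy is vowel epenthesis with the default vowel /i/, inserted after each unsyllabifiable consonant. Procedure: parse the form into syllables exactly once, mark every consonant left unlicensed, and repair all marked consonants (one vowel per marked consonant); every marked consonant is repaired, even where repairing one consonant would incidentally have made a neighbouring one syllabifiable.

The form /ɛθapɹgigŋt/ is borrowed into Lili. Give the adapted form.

Under (C)V, the unsyllabifiable consonants are /p/, /ɹ/, /g/, /ŋ/, /t/ (no codas are permitted; onsets are limited to one consonant).
Inserting the epenthetic vowel yields /p/ → /pi/, /ɹ/ → /ɹi/, /g/ → /gi/, /ŋ/ → /ŋi/, /t/ → /ti/.

ɛθapiɹigigiŋiti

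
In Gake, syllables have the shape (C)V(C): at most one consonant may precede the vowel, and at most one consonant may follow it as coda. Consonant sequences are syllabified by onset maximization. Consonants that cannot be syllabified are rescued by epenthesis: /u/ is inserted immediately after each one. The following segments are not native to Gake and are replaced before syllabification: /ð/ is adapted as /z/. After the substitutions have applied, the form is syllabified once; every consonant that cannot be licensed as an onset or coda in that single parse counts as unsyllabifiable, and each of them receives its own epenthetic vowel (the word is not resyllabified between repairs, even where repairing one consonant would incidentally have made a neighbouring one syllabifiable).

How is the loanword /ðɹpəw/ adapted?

zuɹupəw

Substitution: /ð/ → /z/, giving /zɹpəw/.
Syllabifying with onset maximization leaves /z/, /ɹ/ stranded (at most one coda consonant is licensed; onsets are limited to one consonant).
Each unlicensed consonant becomes the onset of a new syllable: /z/ → /zu/, /ɹ/ → /ɹu/.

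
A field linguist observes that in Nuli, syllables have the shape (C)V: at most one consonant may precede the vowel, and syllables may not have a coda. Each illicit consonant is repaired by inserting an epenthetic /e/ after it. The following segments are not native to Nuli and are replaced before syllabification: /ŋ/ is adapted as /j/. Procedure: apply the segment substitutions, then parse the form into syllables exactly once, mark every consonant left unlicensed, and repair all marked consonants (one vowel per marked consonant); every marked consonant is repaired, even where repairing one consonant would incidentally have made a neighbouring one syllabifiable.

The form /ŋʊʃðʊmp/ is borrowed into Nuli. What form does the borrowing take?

jʊʃeðʊmepe

Substitution: /ŋ/ → /j/, giving /jʊʃðʊmp/.
Syllabifying with onset maximization leaves /ʃ/, /m/, /p/ stranded (no codas are permitted; onsets are limited to one consonant).
Each unlicensed consonant becomes the onset of a new syllable: /ʃ/ → /ʃe/, /m/ → /me/, /p/ → /pe/.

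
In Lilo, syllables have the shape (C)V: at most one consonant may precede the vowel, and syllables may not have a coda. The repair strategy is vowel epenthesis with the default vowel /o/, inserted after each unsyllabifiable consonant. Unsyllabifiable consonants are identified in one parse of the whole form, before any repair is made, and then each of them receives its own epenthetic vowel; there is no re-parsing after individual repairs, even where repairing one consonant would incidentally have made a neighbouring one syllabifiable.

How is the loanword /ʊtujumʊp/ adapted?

The consonants /p/ cannot be parsed into a legal (C)V syllable (no codas are permitted; onsets are limited to one consonant).
Each unlicensed consonant becomes the onset of a new syllable: /p/ → /po/.

ʊtujumʊpo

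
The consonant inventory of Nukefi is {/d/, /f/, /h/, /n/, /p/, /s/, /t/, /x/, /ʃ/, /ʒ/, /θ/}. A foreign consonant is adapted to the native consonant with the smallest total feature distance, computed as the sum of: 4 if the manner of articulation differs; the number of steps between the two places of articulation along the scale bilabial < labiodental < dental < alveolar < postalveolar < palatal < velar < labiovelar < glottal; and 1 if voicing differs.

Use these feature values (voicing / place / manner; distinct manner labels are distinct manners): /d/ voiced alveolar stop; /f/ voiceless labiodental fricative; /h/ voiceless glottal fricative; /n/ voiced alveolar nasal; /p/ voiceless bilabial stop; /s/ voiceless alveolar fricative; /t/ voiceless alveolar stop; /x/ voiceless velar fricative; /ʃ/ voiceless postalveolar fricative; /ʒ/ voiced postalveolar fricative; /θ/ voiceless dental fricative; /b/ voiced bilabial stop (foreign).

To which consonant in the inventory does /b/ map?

/p/ is closest: same manner (stop), place distance 0 (bilabial→bilabial), voicing differs (+1); total 1. Next closest is /d/ at distance 3.

p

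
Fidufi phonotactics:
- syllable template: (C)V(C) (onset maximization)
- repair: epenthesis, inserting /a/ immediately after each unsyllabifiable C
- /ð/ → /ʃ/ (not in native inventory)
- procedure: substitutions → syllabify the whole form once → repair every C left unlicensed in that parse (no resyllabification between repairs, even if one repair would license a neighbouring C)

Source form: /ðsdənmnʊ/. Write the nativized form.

ʃasadənmanʊ

Substitution: /ð/ → /ʃ/, giving /ʃsdənmnʊ/.
Syllabifying with onset maximization leaves /ʃ/, /s/, /m/ stranded (at most one coda consonant is licensed; onsets are limited to one consonant).
Inserting the epenthetic vowel yields /ʃ/ → /ʃa/, /s/ → /sa/, /m/ → /ma/.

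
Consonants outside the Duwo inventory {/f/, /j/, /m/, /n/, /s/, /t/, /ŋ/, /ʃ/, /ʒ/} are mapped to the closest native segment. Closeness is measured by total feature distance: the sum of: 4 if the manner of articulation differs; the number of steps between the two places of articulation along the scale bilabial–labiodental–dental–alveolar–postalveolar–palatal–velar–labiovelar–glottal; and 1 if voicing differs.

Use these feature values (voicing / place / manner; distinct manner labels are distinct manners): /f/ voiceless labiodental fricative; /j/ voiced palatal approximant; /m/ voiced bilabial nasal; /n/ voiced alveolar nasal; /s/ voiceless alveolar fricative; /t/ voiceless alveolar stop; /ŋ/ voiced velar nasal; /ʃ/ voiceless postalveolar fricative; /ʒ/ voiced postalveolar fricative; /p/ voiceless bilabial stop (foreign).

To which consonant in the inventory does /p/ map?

t

/t/ is closest: same manner (stop), place distance 3 (bilabial→alveolar), same voicing; total 3. Next closest is /f/ at distance 5.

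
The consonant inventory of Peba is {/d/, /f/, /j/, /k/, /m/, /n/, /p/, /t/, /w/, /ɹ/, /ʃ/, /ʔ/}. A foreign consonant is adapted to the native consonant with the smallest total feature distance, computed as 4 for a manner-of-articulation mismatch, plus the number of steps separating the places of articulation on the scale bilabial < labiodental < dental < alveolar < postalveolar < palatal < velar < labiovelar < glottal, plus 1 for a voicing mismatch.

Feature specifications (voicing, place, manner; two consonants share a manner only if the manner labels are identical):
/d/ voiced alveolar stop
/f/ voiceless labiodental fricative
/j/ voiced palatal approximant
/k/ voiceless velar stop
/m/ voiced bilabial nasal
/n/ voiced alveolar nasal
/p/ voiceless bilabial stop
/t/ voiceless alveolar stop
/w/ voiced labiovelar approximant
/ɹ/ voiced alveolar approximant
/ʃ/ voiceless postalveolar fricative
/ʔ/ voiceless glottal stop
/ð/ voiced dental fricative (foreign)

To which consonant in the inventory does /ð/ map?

f

/f/ is closest: same manner (fricative), place distance 1 (dental→labiodental), voicing differs (+1); total 2. Next closest is /ʃ/ at distance 3.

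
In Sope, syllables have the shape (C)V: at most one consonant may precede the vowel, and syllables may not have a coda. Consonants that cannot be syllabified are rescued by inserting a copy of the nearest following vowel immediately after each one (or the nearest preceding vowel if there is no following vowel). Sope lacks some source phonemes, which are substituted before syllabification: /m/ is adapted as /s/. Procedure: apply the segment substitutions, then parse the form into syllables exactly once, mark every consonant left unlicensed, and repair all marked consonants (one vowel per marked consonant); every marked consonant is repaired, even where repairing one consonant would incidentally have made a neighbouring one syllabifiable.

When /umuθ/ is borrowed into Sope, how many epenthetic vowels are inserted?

After substitution the input is /usuθ/.
The unsyllabifiable consonants are /θ/; each receives one epenthetic vowel.

1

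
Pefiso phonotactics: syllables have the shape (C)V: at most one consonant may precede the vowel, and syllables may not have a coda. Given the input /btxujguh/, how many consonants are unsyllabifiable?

Under (C)V, the unsyllabifiable consonants are /b/, /t/, /j/, /h/ (no codas are permitted; onsets are limited to one consonant).

4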